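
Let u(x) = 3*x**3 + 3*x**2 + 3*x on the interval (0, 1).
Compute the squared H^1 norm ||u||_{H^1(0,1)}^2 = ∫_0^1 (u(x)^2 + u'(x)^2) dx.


||u||_{H^1}^2 = 8217/70

The H^1 norm (squared) on an interval (0, L) is
  ||u||_{H^1}^2 = ∫_0^L u(x)^2 dx + ∫_0^L u'(x)^2 dx.
Compute u'(x) = 9*x**2 + 6*x + 3.
Then u(x)^2 = 9*x**6 + 18*x**5 + 27*x**4 + 18*x**3 + 9*x**2 and u'(x)^2 = 81*x**4 + 108*x**3 + 90*x**2 + 36*x + 9.
Integrate each monomial from 0 to 1 using ∫_0^1 c·x^n dx = c·1^(n+1)/(n+1):
  ∫_0^1 u(x)^2 dx = ∫_0^1 (9*x^6 + 18*x^5 + 27*x^4 + 18*x^3 + 9*x^2) dx. Term by term:
    ∫_0^1 9*x^6 dx = 9/7;  ∫_0^1 18*x^5 dx = 3;  ∫_0^1 27*x^4 dx = 27/5;
    ∫_0^1 18*x^3 dx = 9/2;  ∫_0^1 9*x^2 dx = 3.
  Sum: 9/7 + 3 + 27/5 + 9/2 + 3 = 1203/70.
  ∫_0^1 u'(x)^2 dx = ∫_0^1 (81*x^4 + 108*x^3 + 90*x^2 + 36*x + 9) dx. Term by term:
    ∫_0^1 81*x^4 dx = 81/5;  ∫_0^1 108*x^3 dx = 27;  ∫_0^1 90*x^2 dx = 30;
    ∫_0^1 36*x dx = 18;  ∫_0^1 9 dx = 9.
  Sum: 81/5 + 27 + 30 + 18 + 9 = 501/5.
Adding: ||u||_{H^1}^2 = 1203/70 + 501/5 = 8217/70.


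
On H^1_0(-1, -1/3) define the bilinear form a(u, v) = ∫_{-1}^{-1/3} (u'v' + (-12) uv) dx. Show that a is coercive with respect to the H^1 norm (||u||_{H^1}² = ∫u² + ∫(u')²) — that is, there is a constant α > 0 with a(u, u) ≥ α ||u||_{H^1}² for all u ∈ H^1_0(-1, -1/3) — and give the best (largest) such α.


α = 3*(-16 + 3*π^2)/(4 + 9*π^2)

Coercivity of a(·,·) on H^1_0(-1, -1/3) means a(u, u) ≥ α ||u||_{H^1}² for every u ∈ H^1_0.
The interval has length L = 2/3, and Poincaré/coercivity depend only on L. Here a(u, u) = ∫(u')² + (-12)·∫u².
Here c = -12 < 0 with |c| < (π/L)² = 9*π^2/4, so coercivity still holds. The condition a(u,u) ≥ α||u||_{H^1}² reads (1−α)∫(u')² ≥ (α−c)∫u². Any admissible α is ≤ 1 (rapidly oscillating u have ∫u²/∫(u')² → 0), and α = 1 would force 0 ≥ (1−c)∫u², impossible since c < 1; so 1−α > 0. By the sharp Poincaré inequality on H^1_0 of an interval of length L, ∫(u')² ≥ (π/L)²∫u² with equality for the first sine mode sin(π(x−x₀)/L) (x₀ the left endpoint), so the inequality holds for all u iff (1−α)(π/L)² ≥ α − c, i.e. α ≤ ((π/L)² + c)/((π/L)² + 1) = (1 + c(L/π)²)/(1 + (L/π)²). (Direct route, valid since c ≤ 0: Poincaré gives c∫u² ≥ c(L/π)²∫(u')², so a(u,u) ≥ (1 + c(L/π)²)∫(u')², while ||u||_{H^1}² ≤ (1 + (L/π)²)∫(u')²; dividing yields the same α.) With (π/L)² = 9*π^2/4 and c = -12, the largest admissible constant is α = ((π/L)² + c)/((π/L)² + 1).
Simplifying, α = 3*(-16 + 3*π^2)/(4 + 9*π^2).


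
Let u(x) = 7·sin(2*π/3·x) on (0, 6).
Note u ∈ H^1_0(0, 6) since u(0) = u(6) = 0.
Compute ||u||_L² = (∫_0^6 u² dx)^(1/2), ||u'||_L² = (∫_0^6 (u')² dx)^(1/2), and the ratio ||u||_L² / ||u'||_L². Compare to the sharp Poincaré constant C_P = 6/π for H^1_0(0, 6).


||u||_L² / ||u'||_L² = 3/(2*π) < C_P = 6/π.

u(x) = 7·sin(2*π/3·x), so u'(x) = 14*π*cos(2*π*x/3)/3.
Writing u(x) = A·sin(kπx/L) with A = 7 and k = 4, use ∫_0^L sin²(kπx/L) dx = L/2 and ∫_0^L cos²(kπx/L) dx = L/2.
u² = 49·sin²(2*π/3·x) and (u')² = 196*π^2/9·cos²(2*π/3·x), and each of sin², cos² integrates to L/2 = 3 over (0, 6).
∫_0^6 u² dx = 147, so ||u||_L² = 7*sqrt(3).
∫_0^6 (u')² dx = 196*π^2/3, so ||u'||_L² = 14*sqrt(3)*π/3.
Ratio ||u||_L² / ||u'||_L² = 3/(2*π).
Sharp Poincaré constant on H^1_0(0, 6) is C_P = L/π = 6/π, achieved by sin(π/6·x).
This is the k = 4 harmonic; the ratio L/(kπ) is strictly less than C_P = L/π, consistent with the sharp inequality ||u||_L² ≤ C_P ||u'||_L².


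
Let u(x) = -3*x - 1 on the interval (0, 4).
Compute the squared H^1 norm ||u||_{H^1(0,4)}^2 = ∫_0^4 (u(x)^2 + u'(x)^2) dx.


||u||_{H^1}^2 = 280

The H^1 norm (squared) on an interval (0, L) is
  ||u||_{H^1}^2 = ∫_0^L u(x)^2 dx + ∫_0^L u'(x)^2 dx.
Compute u'(x) = -3.
Then u(x)^2 = 9*x**2 + 6*x + 1 and u'(x)^2 = 9.
Integrate each monomial from 0 to 4 using ∫_0^4 c·x^n dx = c·4^(n+1)/(n+1):
  ∫_0^4 u(x)^2 dx = ∫_0^4 (9*x^2 + 6*x + 1) dx. Term by term:
    ∫_0^4 9*x^2 dx = 192;  ∫_0^4 6*x dx = 48;  ∫_0^4 1 dx = 4.
  Sum: 192 + 48 + 4 = 244.
  ∫_0^4 u'(x)^2 dx = ∫_0^4 (9) dx. Term by term:
    ∫_0^4 9 dx = 36.
Adding: ||u||_{H^1}^2 = 244 + 36 = 280.


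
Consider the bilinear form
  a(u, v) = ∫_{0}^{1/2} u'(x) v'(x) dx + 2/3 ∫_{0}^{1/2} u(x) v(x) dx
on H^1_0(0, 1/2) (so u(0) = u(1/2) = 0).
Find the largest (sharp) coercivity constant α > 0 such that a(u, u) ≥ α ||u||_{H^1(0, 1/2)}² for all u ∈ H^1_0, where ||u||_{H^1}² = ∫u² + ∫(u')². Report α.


α = 2*(1 + 6*π^2)/(3*(1 + 4*π^2))

Coercivity of a(·,·) on H^1_0(0, 1/2) means a(u, u) ≥ α ||u||_{H^1}² for every u ∈ H^1_0.
The interval has length L = 1/2, and Poincaré/coercivity depend only on L. Here a(u, u) = ∫(u')² + (2/3)·∫u².
Here 0 < c = 2/3 < 1. The condition a(u,u) ≥ α||u||_{H^1}² reads (1−α)∫(u')² ≥ (α−c)∫u². Any admissible α is ≤ 1 (rapidly oscillating u have ∫u²/∫(u')² → 0), and α = 1 would force 0 ≥ (1−c)∫u², impossible since c < 1; so 1−α > 0. By the sharp Poincaré inequality on H^1_0 of an interval of length L, ∫(u')² ≥ (π/L)²∫u² with equality for the first sine mode sin(π(x−x₀)/L) (x₀ the left endpoint), so the inequality holds for all u iff (1−α)(π/L)² ≥ α − c, i.e. α ≤ ((π/L)² + c)/((π/L)² + 1) = (1 + c(L/π)²)/(1 + (L/π)²). With (π/L)² = 4*π^2 and c = 2/3, the largest admissible constant is α = ((π/L)² + c)/((π/L)² + 1).
Simplifying, α = 2*(1 + 6*π^2)/(3*(1 + 4*π^2)).


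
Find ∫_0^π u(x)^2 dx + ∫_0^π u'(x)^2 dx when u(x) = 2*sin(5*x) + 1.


||u||_{H^1(0,π)}^2 = 8/5 + 53*π

u'(x) = 10*cos(5*x).
Expand u² and (u')² and integrate term by term on (0, π), using: for integers n ≥ 1, ∫_0^π sin²(nx) dx = ∫_0^π cos²(nx) dx = π/2; for n ≠ n', ∫_0^π sin(nx)sin(n'x) dx = ∫_0^π cos(nx)cos(n'x) dx = 0; and by product-to-sum, ∫_0^π sin(nx)cos(n'x) dx = ½∫_0^π [sin((n+n')x) + sin((n−n')x)] dx, which is 0 when n+n' is even and 2n/(n²−n'²) when n+n' is odd (it need not vanish on (0, π)). For the constant mode: ∫_0^π 1 dx = π, ∫_0^π cos(nx) dx = 0, ∫_0^π sin(nx) dx = (1−(−1)^n)/n.
  u² squared terms: (1)²·∫1 dx = 1·π = π;  (2)²·∫sin(5x)² dx = 4·π/2 = 2*π.
  u² cross terms: 2·(1)·(2)·∫1·sin(5x) dx = 4·(2/5) = 8/5.
  So ∫_0^π u² dx = π + 2*π + 8/5 = 8/5 + 3*π.
  (u')² squared terms: (10)²·∫cos(5x)² dx = 100·π/2 = 50*π.
  So ∫_0^π (u')² dx = 50*π.
||u||_{H^1}^2 = (8/5 + 3*π) + (50*π) = 8/5 + 53*π.


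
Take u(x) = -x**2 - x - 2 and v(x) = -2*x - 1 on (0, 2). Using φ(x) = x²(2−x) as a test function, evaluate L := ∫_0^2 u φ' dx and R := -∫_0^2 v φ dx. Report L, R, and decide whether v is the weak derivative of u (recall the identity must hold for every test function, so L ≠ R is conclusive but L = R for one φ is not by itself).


LHS = 68/15, RHS = 68/15. Yes, v = u' weakly.

u(x) = -x**2 - x - 2, classical derivative u'(x) = -2*x - 1.
φ(x) = x²(2−x), so φ'(x) = x*(4 - 3*x).
Note φ(0) = φ(2) = 0, so the boundary term u·φ vanishes.
LHS = ∫_0^2 u(x) φ'(x) dx = ∫_0^2 (3*x^4 - x^3 + 2*x^2 - 8*x) dx. Term by term:
  ∫_0^2 3*x^4 dx = 96/5;  ∫_0^2 -x^3 dx = -4;  ∫_0^2 2*x^2 dx = 16/3;
  ∫_0^2 -8*x dx = -16.
Sum: 96/5 − 4 + 16/3 − 16 = 68/15.
So LHS = 68/15.
∫_0^2 v(x) φ(x) dx = ∫_0^2 (2*x^4 - 3*x^3 - 2*x^2) dx. Term by term:
  ∫_0^2 2*x^4 dx = 64/5;  ∫_0^2 -3*x^3 dx = -12;  ∫_0^2 -2*x^2 dx = -16/3.
Sum: 64/5 − 12 − 16/3 = -68/15.
So RHS = -∫_0^2 v(x) φ(x) dx = 68/15.
LHS = RHS, so the identity holds for this test φ.
Moreover u is smooth here and v(x) = u'(x) = -2*x - 1 pointwise, so the identity holds for every test function. Hence v is the weak derivative of u.


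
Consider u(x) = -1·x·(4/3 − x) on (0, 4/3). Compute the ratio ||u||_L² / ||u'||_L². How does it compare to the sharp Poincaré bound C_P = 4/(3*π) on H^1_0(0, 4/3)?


||u||_L² / ||u'||_L² = 2*sqrt(10)/15 < C_P = 4/(3*π).

u(x) = -1·x·(4/3 − x), so u'(x) = 2*x - 4/3.
u(x) = -1·x·(4/3 − x) vanishes at x = 0 and x = 4/3, so u ∈ H^1_0(0, 4/3). Differentiate via the product rule and integrate the resulting polynomials term by term.
  ∫_0^4/3 u² dx = ∫_0^4/3 (x^4 - 8*x^3/3 + 16*x^2/9) dx. Term by term:
    ∫_0^4/3 x^4 dx = 1024/1215;  ∫_0^4/3 -8*x^3/3 dx = -512/243;  ∫_0^4/3 16*x^2/9 dx = 1024/729.
  Sum: 1024/1215 − 512/243 + 1024/729 = 512/3645.
  ∫_0^4/3 (u')² dx = ∫_0^4/3 (4*x^2 - 16*x/3 + 16/9) dx. Term by term:
    ∫_0^4/3 4*x^2 dx = 256/81;  ∫_0^4/3 -16*x/3 dx = -128/27;  ∫_0^4/3 16/9 dx = 64/27.
  Sum: 256/81 − 128/27 + 64/27 = 64/81.
∫_0^4/3 u² dx = 512/3645, so ||u||_L² = 16*sqrt(10)/135.
∫_0^4/3 (u')² dx = 64/81, so ||u'||_L² = 8/9.
Ratio ||u||_L² / ||u'||_L² = 2*sqrt(10)/15.
Sharp Poincaré constant on H^1_0(0, 4/3) is C_P = L/π = 4/(3*π), achieved by sin(3*π/4·x).
A polynomial bump cannot attain the sharp Poincaré constant (only the first sine eigenfunction does), so the ratio is strictly less than C_P, consistent with ||u||_L² ≤ C_P ||u'||_L².


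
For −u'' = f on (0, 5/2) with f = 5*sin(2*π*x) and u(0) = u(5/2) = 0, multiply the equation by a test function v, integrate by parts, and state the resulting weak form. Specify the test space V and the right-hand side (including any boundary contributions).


V = H^1_0(0, 5/2) (so v(0) = v(5/2) = 0); weak form: ∫_0^5/2 u'v' dx = ∫_0^5/2 (5*sin(2*π*x)) v dx for all v ∈ V.

Multiply both sides by a test function v and integrate from 0 to 5/2:
  ∫_0^5/2 −u''(x) v(x) dx = ∫_0^5/2 f(x) v(x) dx.
Integrate the LHS by parts once:
  ∫_0^5/2 −u'' v dx = −[u'(x) v(x)]_0^5/2 + ∫_0^5/2 u'(x) v'(x) dx.
Thus ∫_0^5/2 u'(x) v'(x) dx = ∫_0^5/2 f(x) v(x) dx + [u'(x) v(x)]_0^5/2.
Choose V so that boundary terms are either known or forced to vanish.
u is Dirichlet: u(0) = u(5/2) = 0. Let V = H^1_0(0, 5/2); then v(0) = v(5/2) = 0, and [u' v]_0^5/2 = 0.
Weak formulation: find u (satisfying any essential BC) such that ∫_0^5/2 u'(x) v'(x) dx = ∫_0^5/2 f v dx for all v ∈ V.
Substituting f(x) = 5*sin(2*π*x), the right-hand side is ∫_0^5/2 (5*sin(2*π*x)) v dx.


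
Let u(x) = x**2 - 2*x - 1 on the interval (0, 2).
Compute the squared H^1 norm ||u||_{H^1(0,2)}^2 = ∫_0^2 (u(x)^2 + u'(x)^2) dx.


||u||_{H^1}^2 = 42/5

The H^1 norm (squared) on an interval (0, L) is
  ||u||_{H^1}^2 = ∫_0^L u(x)^2 dx + ∫_0^L u'(x)^2 dx.
Compute u'(x) = 2*x - 2.
Then u(x)^2 = x**4 - 4*x**3 + 2*x**2 + 4*x + 1 and u'(x)^2 = 4*x**2 - 8*x + 4.
Integrate each monomial from 0 to 2 using ∫_0^2 c·x^n dx = c·2^(n+1)/(n+1):
  ∫_0^2 u(x)^2 dx = ∫_0^2 (x^4 - 4*x^3 + 2*x^2 + 4*x + 1) dx. Term by term:
    ∫_0^2 x^4 dx = 32/5;  ∫_0^2 -4*x^3 dx = -16;  ∫_0^2 2*x^2 dx = 16/3;
    ∫_0^2 4*x dx = 8;  ∫_0^2 1 dx = 2.
  Sum: 32/5 − 16 + 16/3 + 8 + 2 = 86/15.
  ∫_0^2 u'(x)^2 dx = ∫_0^2 (4*x^2 - 8*x + 4) dx. Term by term:
    ∫_0^2 4*x^2 dx = 32/3;  ∫_0^2 -8*x dx = -16;  ∫_0^2 4 dx = 8.
  Sum: 32/3 − 16 + 8 = 8/3.
Adding: ||u||_{H^1}^2 = 86/15 + 8/3 = 42/5.


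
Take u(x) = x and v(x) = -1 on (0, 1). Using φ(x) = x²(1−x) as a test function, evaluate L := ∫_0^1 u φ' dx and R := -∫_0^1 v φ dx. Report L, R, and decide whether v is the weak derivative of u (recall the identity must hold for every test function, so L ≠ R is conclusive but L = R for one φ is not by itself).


LHS = -1/12, RHS = 1/12. No, v is not the weak derivative of u.

u(x) = x, classical derivative u'(x) = 1.
φ(x) = x²(1−x), so φ'(x) = x*(2 - 3*x).
Note φ(0) = φ(1) = 0, so the boundary term u·φ vanishes.
LHS = ∫_0^1 u(x) φ'(x) dx = ∫_0^1 (-3*x^3 + 2*x^2) dx. Term by term:
  ∫_0^1 -3*x^3 dx = -3/4;  ∫_0^1 2*x^2 dx = 2/3.
Sum: -3/4 + 2/3 = -1/12.
So LHS = -1/12.
∫_0^1 v(x) φ(x) dx = ∫_0^1 (x^3 - x^2) dx. Term by term:
  ∫_0^1 x^3 dx = 1/4;  ∫_0^1 -x^2 dx = -1/3.
Sum: 1/4 − 1/3 = -1/12.
So RHS = -∫_0^1 v(x) φ(x) dx = 1/12.
LHS − RHS = -1/6 ≠ 0, so the identity fails.
(For a valid weak derivative the identity must hold for EVERY test function, in particular this one. The failure shows v is NOT the weak derivative of u.)
Correct weak derivative would be u'(x) = 1.


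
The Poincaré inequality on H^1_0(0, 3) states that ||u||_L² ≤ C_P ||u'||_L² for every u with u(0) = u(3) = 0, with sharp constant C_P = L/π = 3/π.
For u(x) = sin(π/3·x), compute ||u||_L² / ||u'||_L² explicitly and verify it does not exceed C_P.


||u||_L² / ||u'||_L² = 3/π = C_P.

u(x) = sin(π/3·x), so u'(x) = π*cos(π*x/3)/3.
Writing u(x) = A·sin(kπx/L) with A = 1 and k = 1, use ∫_0^L sin²(kπx/L) dx = L/2 and ∫_0^L cos²(kπx/L) dx = L/2.
u² = 1·sin²(π/3·x) and (u')² = π^2/9·cos²(π/3·x), and each of sin², cos² integrates to L/2 = 3/2 over (0, 3).
∫_0^3 u² dx = 3/2, so ||u||_L² = sqrt(6)/2.
∫_0^3 (u')² dx = π^2/6, so ||u'||_L² = sqrt(6)*π/6.
Ratio ||u||_L² / ||u'||_L² = 3/π.
Sharp Poincaré constant on H^1_0(0, 3) is C_P = L/π = 3/π, achieved by sin(π/3·x).
This is the k = 1 eigenfunction (up to amplitude), so the ratio equals the sharp Poincaré constant exactly.


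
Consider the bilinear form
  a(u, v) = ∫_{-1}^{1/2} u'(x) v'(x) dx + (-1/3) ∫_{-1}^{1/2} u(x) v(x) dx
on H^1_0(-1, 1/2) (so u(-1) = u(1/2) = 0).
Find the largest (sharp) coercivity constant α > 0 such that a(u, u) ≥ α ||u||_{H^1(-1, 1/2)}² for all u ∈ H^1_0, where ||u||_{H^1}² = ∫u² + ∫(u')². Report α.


α = (-3 + 4*π^2)/(9 + 4*π^2)

Coercivity of a(·,·) on H^1_0(-1, 1/2) means a(u, u) ≥ α ||u||_{H^1}² for every u ∈ H^1_0.
The interval has length L = 3/2, and Poincaré/coercivity depend only on L. Here a(u, u) = ∫(u')² + (-1/3)·∫u².
Here c = -1/3 < 0 with |c| < (π/L)² = 4*π^2/9, so coercivity still holds. The condition a(u,u) ≥ α||u||_{H^1}² reads (1−α)∫(u')² ≥ (α−c)∫u². Any admissible α is ≤ 1 (rapidly oscillating u have ∫u²/∫(u')² → 0), and α = 1 would force 0 ≥ (1−c)∫u², impossible since c < 1; so 1−α > 0. By the sharp Poincaré inequality on H^1_0 of an interval of length L, ∫(u')² ≥ (π/L)²∫u² with equality for the first sine mode sin(π(x−x₀)/L) (x₀ the left endpoint), so the inequality holds for all u iff (1−α)(π/L)² ≥ α − c, i.e. α ≤ ((π/L)² + c)/((π/L)² + 1) = (1 + c(L/π)²)/(1 + (L/π)²). (Direct route, valid since c ≤ 0: Poincaré gives c∫u² ≥ c(L/π)²∫(u')², so a(u,u) ≥ (1 + c(L/π)²)∫(u')², while ||u||_{H^1}² ≤ (1 + (L/π)²)∫(u')²; dividing yields the same α.) With (π/L)² = 4*π^2/9 and c = -1/3, the largest admissible constant is α = ((π/L)² + c)/((π/L)² + 1).
Simplifying, α = (-3 + 4*π^2)/(9 + 4*π^2).


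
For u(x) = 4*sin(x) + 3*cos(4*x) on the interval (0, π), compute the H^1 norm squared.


||u||_{H^1(0,π)}^2 = -272/5 + 185*π/2

u'(x) = -12*sin(4*x) + 4*cos(x).
Expand u² and (u')² and integrate term by term on (0, π), using: for integers n ≥ 1, ∫_0^π sin²(nx) dx = ∫_0^π cos²(nx) dx = π/2; for n ≠ n', ∫_0^π sin(nx)sin(n'x) dx = ∫_0^π cos(nx)cos(n'x) dx = 0; and by product-to-sum, ∫_0^π sin(nx)cos(n'x) dx = ½∫_0^π [sin((n+n')x) + sin((n−n')x)] dx, which is 0 when n+n' is even and 2n/(n²−n'²) when n+n' is odd (it need not vanish on (0, π)).
  u² squared terms: (3)²·∫cos(4x)² dx = 9·π/2 = 9*π/2;  (4)²·∫sin(x)² dx = 16·π/2 = 8*π.
  u² cross terms: 2·(3)·(4)·∫cos(4x)·sin(x) dx = 24·(-2/15) = -16/5.
  So ∫_0^π u² dx = 9*π/2 + 8*π − 16/5 = -16/5 + 25*π/2.
  (u')² squared terms: (-12)²·∫sin(4x)² dx = 144·π/2 = 72*π;  (4)²·∫cos(x)² dx = 16·π/2 = 8*π.
  (u')² cross terms: 2·(-12)·(4)·∫sin(4x)·cos(x) dx = -96·(8/15) = -256/5.
  So ∫_0^π (u')² dx = 72*π + 8*π − 256/5 = -256/5 + 80*π.
||u||_{H^1}^2 = (-16/5 + 25*π/2) + (-256/5 + 80*π) = -272/5 + 185*π/2.


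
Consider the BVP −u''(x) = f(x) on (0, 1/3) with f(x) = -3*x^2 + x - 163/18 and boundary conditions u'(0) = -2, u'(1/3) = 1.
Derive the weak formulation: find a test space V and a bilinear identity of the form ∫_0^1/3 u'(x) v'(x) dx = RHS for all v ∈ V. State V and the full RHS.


V = H^1(0, 1/3) (v unrestricted at boundary; u is determined up to an additive constant); weak form: ∫_0^1/3 u'v' dx = ∫_0^1/3 (-3*x^2 + x - 163/18) v dx + v(1/3) + 2·v(0) for all v ∈ V.

Multiply both sides by a test function v and integrate from 0 to 1/3:
  ∫_0^1/3 −u''(x) v(x) dx = ∫_0^1/3 f(x) v(x) dx.
Integrate the LHS by parts once:
  ∫_0^1/3 −u'' v dx = −[u'(x) v(x)]_0^1/3 + ∫_0^1/3 u'(x) v'(x) dx.
Thus ∫_0^1/3 u'(x) v'(x) dx = ∫_0^1/3 f(x) v(x) dx + [u'(x) v(x)]_0^1/3.
Choose V so that boundary terms are either known or forced to vanish.
u has inhomogeneous Neumann u'(0) = -2, u'(1/3) = 1. [u' v]_0^1/3 = (1)·v(1/3) − (-2)·v(0) = v(1/3) + 2·v(0). Take V = H^1(0, 1/3); boundary term becomes part of RHS.
Weak formulation: find u (satisfying any essential BC) such that ∫_0^1/3 u'(x) v'(x) dx = ∫_0^1/3 f v dx + v(1/3) + 2·v(0) for all v ∈ V (Neumann data are natural BCs: they enter the RHS as boundary terms).
Substituting f(x) = -3*x^2 + x - 163/18, the right-hand side is ∫_0^1/3 (-3*x^2 + x - 163/18) v dx + v(1/3) + 2·v(0).
Compatibility check (pure Neumann): taking v ≡ 1 ∈ V gives 0 = ∫_0^1/3 f dx + (1) − (-2), i.e. ∫_0^1/3 f dx must equal u'(0) − u'(1/3) = -3. Indeed ∫_0^1/3 (-3*x^2 + x - 163/18) dx = -3, so the data are compatible. The solution is then unique only up to an additive constant (fix it e.g. by requiring ∫_0^1/3 u dx = 0).


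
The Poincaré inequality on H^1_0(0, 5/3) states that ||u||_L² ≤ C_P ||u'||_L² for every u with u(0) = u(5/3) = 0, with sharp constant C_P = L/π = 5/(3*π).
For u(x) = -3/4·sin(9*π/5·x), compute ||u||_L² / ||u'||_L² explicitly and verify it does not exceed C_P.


||u||_L² / ||u'||_L² = 5/(9*π) < C_P = 5/(3*π).

u(x) = -3/4·sin(9*π/5·x), so u'(x) = -27*π*cos(9*π*x/5)/20.
Writing u(x) = A·sin(kπx/L) with A = -3/4 and k = 3, use ∫_0^L sin²(kπx/L) dx = L/2 and ∫_0^L cos²(kπx/L) dx = L/2.
u² = 9/16·sin²(9*π/5·x) and (u')² = 729*π^2/400·cos²(9*π/5·x), and each of sin², cos² integrates to L/2 = 5/6 over (0, 5/3).
∫_0^5/3 u² dx = 15/32, so ||u||_L² = sqrt(30)/8.
∫_0^5/3 (u')² dx = 243*π^2/160, so ||u'||_L² = 9*sqrt(30)*π/40.
Ratio ||u||_L² / ||u'||_L² = 5/(9*π).
Sharp Poincaré constant on H^1_0(0, 5/3) is C_P = L/π = 5/(3*π), achieved by sin(3*π/5·x).
This is the k = 3 harmonic; the ratio L/(kπ) is strictly less than C_P = L/π, consistent with the sharp inequality ||u||_L² ≤ C_P ||u'||_L².


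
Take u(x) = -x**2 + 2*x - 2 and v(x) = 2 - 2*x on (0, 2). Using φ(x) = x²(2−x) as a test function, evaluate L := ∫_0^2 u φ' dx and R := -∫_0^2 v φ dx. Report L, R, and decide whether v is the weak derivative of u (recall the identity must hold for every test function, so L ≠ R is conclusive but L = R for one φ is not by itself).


LHS = 8/15, RHS = 8/15. Yes, v = u' weakly.

u(x) = -x**2 + 2*x - 2, classical derivative u'(x) = 2 - 2*x.
φ(x) = x²(2−x), so φ'(x) = x*(4 - 3*x).
Note φ(0) = φ(2) = 0, so the boundary term u·φ vanishes.
LHS = ∫_0^2 u(x) φ'(x) dx = ∫_0^2 (3*x^4 - 10*x^3 + 14*x^2 - 8*x) dx. Term by term:
  ∫_0^2 3*x^4 dx = 96/5;  ∫_0^2 -10*x^3 dx = -40;  ∫_0^2 14*x^2 dx = 112/3;
  ∫_0^2 -8*x dx = -16.
Sum: 96/5 − 40 + 112/3 − 16 = 8/15.
So LHS = 8/15.
∫_0^2 v(x) φ(x) dx = ∫_0^2 (2*x^4 - 6*x^3 + 4*x^2) dx. Term by term:
  ∫_0^2 2*x^4 dx = 64/5;  ∫_0^2 -6*x^3 dx = -24;  ∫_0^2 4*x^2 dx = 32/3.
Sum: 64/5 − 24 + 32/3 = -8/15.
So RHS = -∫_0^2 v(x) φ(x) dx = 8/15.
LHS = RHS, so the identity holds for this test φ.
Moreover u is smooth here and v(x) = u'(x) = 2 - 2*x pointwise, so the identity holds for every test function. Hence v is the weak derivative of u.


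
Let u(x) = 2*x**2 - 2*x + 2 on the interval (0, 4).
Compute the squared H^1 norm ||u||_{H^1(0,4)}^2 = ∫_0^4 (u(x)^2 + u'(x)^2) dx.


||u||_{H^1}^2 = 11168/15

The H^1 norm (squared) on an interval (0, L) is
  ||u||_{H^1}^2 = ∫_0^L u(x)^2 dx + ∫_0^L u'(x)^2 dx.
Compute u'(x) = 4*x - 2.
Then u(x)^2 = 4*x**4 - 8*x**3 + 12*x**2 - 8*x + 4 and u'(x)^2 = 16*x**2 - 16*x + 4.
Integrate each monomial from 0 to 4 using ∫_0^4 c·x^n dx = c·4^(n+1)/(n+1):
  ∫_0^4 u(x)^2 dx = ∫_0^4 (4*x^4 - 8*x^3 + 12*x^2 - 8*x + 4) dx. Term by term:
    ∫_0^4 4*x^4 dx = 4096/5;  ∫_0^4 -8*x^3 dx = -512;  ∫_0^4 12*x^2 dx = 256;
    ∫_0^4 -8*x dx = -64;  ∫_0^4 4 dx = 16.
  Sum: 4096/5 − 512 + 256 − 64 + 16 = 2576/5.
  ∫_0^4 u'(x)^2 dx = ∫_0^4 (16*x^2 - 16*x + 4) dx. Term by term:
    ∫_0^4 16*x^2 dx = 1024/3;  ∫_0^4 -16*x dx = -128;  ∫_0^4 4 dx = 16.
  Sum: 1024/3 − 128 + 16 = 688/3.
Adding: ||u||_{H^1}^2 = 2576/5 + 688/3 = 11168/15.


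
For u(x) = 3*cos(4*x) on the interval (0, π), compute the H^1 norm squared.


||u||_{H^1(0,π)}^2 = 153*π/2

u'(x) = -12*sin(4*x).
Expand u² and (u')² and integrate term by term on (0, π), using: for integers n ≥ 1, ∫_0^π sin²(nx) dx = ∫_0^π cos²(nx) dx = π/2; for n ≠ n', ∫_0^π sin(nx)sin(n'x) dx = ∫_0^π cos(nx)cos(n'x) dx = 0; and by product-to-sum, ∫_0^π sin(nx)cos(n'x) dx = ½∫_0^π [sin((n+n')x) + sin((n−n')x)] dx, which is 0 when n+n' is even and 2n/(n²−n'²) when n+n' is odd (it need not vanish on (0, π)).
  u² squared terms: (3)²·∫cos(4x)² dx = 9·π/2 = 9*π/2.
  So ∫_0^π u² dx = 9*π/2.
  (u')² squared terms: (-12)²·∫sin(4x)² dx = 144·π/2 = 72*π.
  So ∫_0^π (u')² dx = 72*π.
||u||_{H^1}^2 = (9*π/2) + (72*π) = 153*π/2.


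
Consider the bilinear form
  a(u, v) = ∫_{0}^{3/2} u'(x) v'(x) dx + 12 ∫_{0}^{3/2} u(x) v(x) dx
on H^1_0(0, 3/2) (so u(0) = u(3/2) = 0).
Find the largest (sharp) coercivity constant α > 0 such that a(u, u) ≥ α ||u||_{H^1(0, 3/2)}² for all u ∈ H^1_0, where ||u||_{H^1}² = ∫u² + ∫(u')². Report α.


α = 1

Coercivity of a(·,·) on H^1_0(0, 3/2) means a(u, u) ≥ α ||u||_{H^1}² for every u ∈ H^1_0.
The interval has length L = 3/2, and Poincaré/coercivity depend only on L. Here a(u, u) = ∫(u')² + (12)·∫u².
Here c = 12 ≥ 1, so a(u,u) = ∫(u')² + c∫u² ≥ ∫(u')² + ∫u² = ||u||_{H^1}², i.e. α = 1 works. No larger α is possible: a(u,u) ≥ α||u||_{H^1}² means (1−α)∫(u')² ≥ (α−c)∫u², and for the modes u_n = sin(nπ(x−x₀)/L) (x₀ the left endpoint) one has ∫u_n²/∫(u_n')² = (L/(nπ))² → 0, so a(u_n,u_n)/||u_n||_{H^1}² → 1. Hence the optimal constant is α = 1.
Therefore α = 1.


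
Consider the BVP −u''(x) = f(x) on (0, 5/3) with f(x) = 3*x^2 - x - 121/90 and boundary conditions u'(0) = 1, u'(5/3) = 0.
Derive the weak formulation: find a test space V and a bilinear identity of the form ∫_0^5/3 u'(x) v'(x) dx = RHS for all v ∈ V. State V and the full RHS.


V = H^1(0, 5/3) (v unrestricted at boundary; u is determined up to an additive constant); weak form: ∫_0^5/3 u'v' dx = ∫_0^5/3 (3*x^2 - x - 121/90) v dx − v(0) for all v ∈ V.

Multiply both sides by a test function v and integrate from 0 to 5/3:
  ∫_0^5/3 −u''(x) v(x) dx = ∫_0^5/3 f(x) v(x) dx.
Integrate the LHS by parts once:
  ∫_0^5/3 −u'' v dx = −[u'(x) v(x)]_0^5/3 + ∫_0^5/3 u'(x) v'(x) dx.
Thus ∫_0^5/3 u'(x) v'(x) dx = ∫_0^5/3 f(x) v(x) dx + [u'(x) v(x)]_0^5/3.
Choose V so that boundary terms are either known or forced to vanish.
u has inhomogeneous Neumann u'(0) = 1, u'(5/3) = 0. [u' v]_0^5/3 = (0)·v(5/3) − (1)·v(0) = − v(0). Take V = H^1(0, 5/3); boundary term becomes part of RHS.
Weak formulation: find u (satisfying any essential BC) such that ∫_0^5/3 u'(x) v'(x) dx = ∫_0^5/3 f v dx − v(0) for all v ∈ V (Neumann data are natural BCs: they enter the RHS as boundary terms).
Substituting f(x) = 3*x^2 - x - 121/90, the right-hand side is ∫_0^5/3 (3*x^2 - x - 121/90) v dx − v(0).
Compatibility check (pure Neumann): taking v ≡ 1 ∈ V gives 0 = ∫_0^5/3 f dx + (0) − (1), i.e. ∫_0^5/3 f dx must equal u'(0) − u'(5/3) = 1. Indeed ∫_0^5/3 (3*x^2 - x - 121/90) dx = 1, so the data are compatible. The solution is then unique only up to an additive constant (fix it e.g. by requiring ∫_0^5/3 u dx = 0).


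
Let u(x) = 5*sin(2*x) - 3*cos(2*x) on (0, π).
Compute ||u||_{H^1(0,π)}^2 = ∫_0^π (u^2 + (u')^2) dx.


||u||_{H^1(0,π)}^2 = 85*π

u'(x) = 6*sin(2*x) + 10*cos(2*x).
Expand u² and (u')² and integrate term by term on (0, π), using: for integers n ≥ 1, ∫_0^π sin²(nx) dx = ∫_0^π cos²(nx) dx = π/2; for n ≠ n', ∫_0^π sin(nx)sin(n'x) dx = ∫_0^π cos(nx)cos(n'x) dx = 0; and by product-to-sum, ∫_0^π sin(nx)cos(n'x) dx = ½∫_0^π [sin((n+n')x) + sin((n−n')x)] dx, which is 0 when n+n' is even and 2n/(n²−n'²) when n+n' is odd (it need not vanish on (0, π)).
  u² squared terms: (-3)²·∫cos(2x)² dx = 9·π/2 = 9*π/2;  (5)²·∫sin(2x)² dx = 25·π/2 = 25*π/2.
  u² cross terms: 2·(-3)·(5)·∫cos(2x)·sin(2x) dx = -30·(0) = 0.
  So ∫_0^π u² dx = 9*π/2 + 25*π/2 + 0 = 17*π.
  (u')² squared terms: (6)²·∫sin(2x)² dx = 36·π/2 = 18*π;  (10)²·∫cos(2x)² dx = 100·π/2 = 50*π.
  (u')² cross terms: 2·(6)·(10)·∫sin(2x)·cos(2x) dx = 120·(0) = 0.
  So ∫_0^π (u')² dx = 18*π + 50*π + 0 = 68*π.
||u||_{H^1}^2 = (17*π) + (68*π) = 85*π.


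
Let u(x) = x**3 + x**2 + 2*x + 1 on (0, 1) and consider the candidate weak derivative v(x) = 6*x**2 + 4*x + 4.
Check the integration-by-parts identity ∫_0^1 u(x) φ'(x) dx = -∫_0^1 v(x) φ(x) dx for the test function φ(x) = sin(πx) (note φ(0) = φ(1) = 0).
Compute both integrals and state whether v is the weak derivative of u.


LHS = -9/π + 12/π^3, RHS = -18/π + 24/π^3. No, v is not the weak derivative of u.

u(x) = x**3 + x**2 + 2*x + 1, classical derivative u'(x) = 3*x**2 + 2*x + 2.
φ(x) = sin(πx), so φ'(x) = π*cos(π*x).
Note φ(0) = φ(1) = 0, so the boundary term u·φ vanishes.
LHS = ∫_0^1 u(x) φ'(x) dx = ∫_0^1 (π*x^3*cos(π*x) + π*x^2*cos(π*x) + 2*π*x*cos(π*x) + π*cos(π*x)) dx. Term by term:
  ∫_0^1 π*cos(π*x) dx = 0;  ∫_0^1 π*x^2*cos(π*x) dx = -2/π;  ∫_0^1 π*x^3*cos(π*x) dx = -3/π + 12/π^3;
  ∫_0^1 2*π*x*cos(π*x) dx = -4/π.
Sum: 0 − 2/π + -3/π + 12/π^3 − 4/π = -9/π + 12/π^3.
So LHS = -9/π + 12/π^3.
∫_0^1 v(x) φ(x) dx = ∫_0^1 (6*x^2*sin(π*x) + 4*x*sin(π*x) + 4*sin(π*x)) dx. Term by term:
  ∫_0^1 4*sin(π*x) dx = 8/π;  ∫_0^1 4*x*sin(π*x) dx = 4/π;  ∫_0^1 6*x^2*sin(π*x) dx = -24/π^3 + 6/π.
Sum: 8/π + 4/π + -24/π^3 + 6/π = -24/π^3 + 18/π.
So RHS = -∫_0^1 v(x) φ(x) dx = -18/π + 24/π^3.
LHS − RHS = -12/π^3 + 9/π ≠ 0, so the identity fails.
(For a valid weak derivative the identity must hold for EVERY test function, in particular this one. The failure shows v is NOT the weak derivative of u.)
Correct weak derivative would be u'(x) = 3*x**2 + 2*x + 2.


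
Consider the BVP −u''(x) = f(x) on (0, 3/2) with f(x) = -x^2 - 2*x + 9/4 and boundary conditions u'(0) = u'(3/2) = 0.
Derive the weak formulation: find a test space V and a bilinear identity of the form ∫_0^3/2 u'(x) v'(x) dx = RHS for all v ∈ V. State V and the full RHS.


V = H^1(0, 3/2) (no boundary constraint on v; u is determined up to an additive constant); weak form: ∫_0^3/2 u'v' dx = ∫_0^3/2 (-x^2 - 2*x + 9/4) v dx for all v ∈ V.

Multiply both sides by a test function v and integrate from 0 to 3/2:
  ∫_0^3/2 −u''(x) v(x) dx = ∫_0^3/2 f(x) v(x) dx.
Integrate the LHS by parts once:
  ∫_0^3/2 −u'' v dx = −[u'(x) v(x)]_0^3/2 + ∫_0^3/2 u'(x) v'(x) dx.
Thus ∫_0^3/2 u'(x) v'(x) dx = ∫_0^3/2 f(x) v(x) dx + [u'(x) v(x)]_0^3/2.
Choose V so that boundary terms are either known or forced to vanish.
u has homogeneous Neumann: u'(0) = u'(3/2) = 0. So [u' v]_0^3/2 = 0·v(3/2) − 0·v(0) = 0 for any v; take V = H^1(0, 3/2).
Weak formulation: find u (satisfying any essential BC) such that ∫_0^3/2 u'(x) v'(x) dx = ∫_0^3/2 f v dx for all v ∈ V (homogeneous Neumann, so boundary terms vanish).
Substituting f(x) = -x^2 - 2*x + 9/4, the right-hand side is ∫_0^3/2 (-x^2 - 2*x + 9/4) v dx.
Compatibility check (pure Neumann): taking v ≡ 1 ∈ V gives 0 = ∫_0^3/2 f dx + (0) − (0), i.e. ∫_0^3/2 f dx must equal u'(0) − u'(3/2) = 0. Indeed ∫_0^3/2 (-x^2 - 2*x + 9/4) dx = 0, so the data are compatible. The solution is then unique only up to an additive constant (fix it e.g. by requiring ∫_0^3/2 u dx = 0).


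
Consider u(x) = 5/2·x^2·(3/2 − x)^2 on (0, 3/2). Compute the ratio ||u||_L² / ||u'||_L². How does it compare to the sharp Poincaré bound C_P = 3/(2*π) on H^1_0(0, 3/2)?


||u||_L² / ||u'||_L² = sqrt(3)/4 < C_P = 3/(2*π).

u(x) = 5/2·x^2·(3/2 − x)^2, so u'(x) = 5*x*(2*x - 3)*(4*x - 3)/4.
u(x) = 5/2·x^2·(3/2 − x)^2 vanishes at x = 0 and x = 3/2, so u ∈ H^1_0(0, 3/2). Differentiate via the product rule and integrate the resulting polynomials term by term.
  ∫_0^3/2 u² dx = ∫_0^3/2 (25*x^8/4 - 75*x^7/2 + 675*x^6/8 - 675*x^5/8 + 2025*x^4/64) dx. Term by term:
    ∫_0^3/2 25*x^8/4 dx = 54675/2048;  ∫_0^3/2 -75*x^7/2 dx = -492075/4096;  ∫_0^3/2 675*x^6/8 dx = 1476225/7168;
    ∫_0^3/2 -675*x^5/8 dx = -164025/1024;  ∫_0^3/2 2025*x^4/64 dx = 98415/2048.
  Sum: 54675/2048 − 492075/4096 + 1476225/7168 − 164025/1024 + 98415/2048 = 10935/28672.
  ∫_0^3/2 (u')² dx = ∫_0^3/2 (100*x^6 - 450*x^5 + 2925*x^4/4 - 2025*x^3/4 + 2025*x^2/16) dx. Term by term:
    ∫_0^3/2 100*x^6 dx = 54675/224;  ∫_0^3/2 -450*x^5 dx = -54675/64;  ∫_0^3/2 2925*x^4/4 dx = 142155/128;
    ∫_0^3/2 -2025*x^3/4 dx = -164025/256;  ∫_0^3/2 2025*x^2/16 dx = 18225/128.
  Sum: 54675/224 − 54675/64 + 142155/128 − 164025/256 + 18225/128 = 3645/1792.
∫_0^3/2 u² dx = 10935/28672, so ||u||_L² = 27*sqrt(105)/448.
∫_0^3/2 (u')² dx = 3645/1792, so ||u'||_L² = 27*sqrt(35)/112.
Ratio ||u||_L² / ||u'||_L² = sqrt(3)/4.
Sharp Poincaré constant on H^1_0(0, 3/2) is C_P = L/π = 3/(2*π), achieved by sin(2*π/3·x).
A polynomial bump cannot attain the sharp Poincaré constant (only the first sine eigenfunction does), so the ratio is strictly less than C_P, consistent with ||u||_L² ≤ C_P ||u'||_L².


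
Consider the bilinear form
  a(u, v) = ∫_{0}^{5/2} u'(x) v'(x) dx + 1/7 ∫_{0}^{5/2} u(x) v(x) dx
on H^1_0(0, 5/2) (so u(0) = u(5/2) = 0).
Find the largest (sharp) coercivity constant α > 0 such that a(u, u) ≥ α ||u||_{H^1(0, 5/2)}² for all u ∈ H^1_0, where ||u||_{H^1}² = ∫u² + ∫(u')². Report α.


α = (25 + 28*π^2)/(7*(25 + 4*π^2))

Coercivity of a(·,·) on H^1_0(0, 5/2) means a(u, u) ≥ α ||u||_{H^1}² for every u ∈ H^1_0.
The interval has length L = 5/2, and Poincaré/coercivity depend only on L. Here a(u, u) = ∫(u')² + (1/7)·∫u².
Here 0 < c = 1/7 < 1. The condition a(u,u) ≥ α||u||_{H^1}² reads (1−α)∫(u')² ≥ (α−c)∫u². Any admissible α is ≤ 1 (rapidly oscillating u have ∫u²/∫(u')² → 0), and α = 1 would force 0 ≥ (1−c)∫u², impossible since c < 1; so 1−α > 0. By the sharp Poincaré inequality on H^1_0 of an interval of length L, ∫(u')² ≥ (π/L)²∫u² with equality for the first sine mode sin(π(x−x₀)/L) (x₀ the left endpoint), so the inequality holds for all u iff (1−α)(π/L)² ≥ α − c, i.e. α ≤ ((π/L)² + c)/((π/L)² + 1) = (1 + c(L/π)²)/(1 + (L/π)²). With (π/L)² = 4*π^2/25 and c = 1/7, the largest admissible constant is α = ((π/L)² + c)/((π/L)² + 1).
Simplifying, α = (25 + 28*π^2)/(7*(25 + 4*π^2)).


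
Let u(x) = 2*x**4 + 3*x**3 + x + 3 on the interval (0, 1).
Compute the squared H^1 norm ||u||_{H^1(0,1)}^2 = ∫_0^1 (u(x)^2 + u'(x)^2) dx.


||u||_{H^1}^2 = 26672/315

The H^1 norm (squared) on an interval (0, L) is
  ||u||_{H^1}^2 = ∫_0^L u(x)^2 dx + ∫_0^L u'(x)^2 dx.
Compute u'(x) = 8*x**3 + 9*x**2 + 1.
Then u(x)^2 = 4*x**8 + 12*x**7 + 9*x**6 + 4*x**5 + 18*x**4 + 18*x**3 + x**2 + 6*x + 9 and u'(x)^2 = 64*x**6 + 144*x**5 + 81*x**4 + 16*x**3 + 18*x**2 + 1.
Integrate each monomial from 0 to 1 using ∫_0^1 c·x^n dx = c·1^(n+1)/(n+1):
  ∫_0^1 u(x)^2 dx = ∫_0^1 (4*x^8 + 12*x^7 + 9*x^6 + 4*x^5 + 18*x^4 + 18*x^3 + x^2 + 6*x + 9) dx. Term by term:
    ∫_0^1 4*x^8 dx = 4/9;  ∫_0^1 12*x^7 dx = 3/2;  ∫_0^1 9*x^6 dx = 9/7;
    ∫_0^1 4*x^5 dx = 2/3;  ∫_0^1 18*x^4 dx = 18/5;  ∫_0^1 18*x^3 dx = 9/2;
    ∫_0^1 x^2 dx = 1/3;  ∫_0^1 6*x dx = 3;  ∫_0^1 9 dx = 9.
  Sum: 4/9 + 3/2 + 9/7 + 2/3 + 18/5 + 9/2 + 1/3 + 3 + 9 = 7664/315.
  ∫_0^1 u'(x)^2 dx = ∫_0^1 (64*x^6 + 144*x^5 + 81*x^4 + 16*x^3 + 18*x^2 + 1) dx. Term by term:
    ∫_0^1 64*x^6 dx = 64/7;  ∫_0^1 144*x^5 dx = 24;  ∫_0^1 81*x^4 dx = 81/5;
    ∫_0^1 16*x^3 dx = 4;  ∫_0^1 18*x^2 dx = 6;  ∫_0^1 1 dx = 1.
  Sum: 64/7 + 24 + 81/5 + 4 + 6 + 1 = 2112/35.
Adding: ||u||_{H^1}^2 = 7664/315 + 2112/35 = 26672/315.


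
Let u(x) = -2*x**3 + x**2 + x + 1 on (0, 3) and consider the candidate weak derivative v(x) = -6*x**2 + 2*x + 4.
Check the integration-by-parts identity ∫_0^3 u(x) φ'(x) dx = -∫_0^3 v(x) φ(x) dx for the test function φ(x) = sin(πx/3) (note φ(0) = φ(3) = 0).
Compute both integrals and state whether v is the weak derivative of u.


LHS = -648/π^3 + 138/π, RHS = -648/π^3 + 120/π. No, v is not the weak derivative of u.

u(x) = -2*x**3 + x**2 + x + 1, classical derivative u'(x) = -6*x**2 + 2*x + 1.
φ(x) = sin(πx/3), so φ'(x) = π*cos(π*x/3)/3.
Note φ(0) = φ(3) = 0, so the boundary term u·φ vanishes.
LHS = ∫_0^3 u(x) φ'(x) dx = ∫_0^3 (-2*π*x^3*cos(π*x/3)/3 + π*x^2*cos(π*x/3)/3 + π*x*cos(π*x/3)/3 + π*cos(π*x/3)/3) dx. Term by term:
  ∫_0^3 π*cos(π*x/3)/3 dx = 0;  ∫_0^3 -2*π*x^3*cos(π*x/3)/3 dx = -648/π^3 + 162/π;  ∫_0^3 π*x*cos(π*x/3)/3 dx = -6/π;
  ∫_0^3 π*x^2*cos(π*x/3)/3 dx = -18/π.
Sum: 0 + -648/π^3 + 162/π − 6/π − 18/π = -648/π^3 + 138/π.
So LHS = -648/π^3 + 138/π.
∫_0^3 v(x) φ(x) dx = ∫_0^3 (-6*x^2*sin(π*x/3) + 2*x*sin(π*x/3) + 4*sin(π*x/3)) dx. Term by term:
  ∫_0^3 4*sin(π*x/3) dx = 24/π;  ∫_0^3 -6*x^2*sin(π*x/3) dx = -162/π + 648/π^3;  ∫_0^3 2*x*sin(π*x/3) dx = 18/π.
Sum: 24/π + -162/π + 648/π^3 + 18/π = -120/π + 648/π^3.
So RHS = -∫_0^3 v(x) φ(x) dx = -648/π^3 + 120/π.
LHS − RHS = 18/π ≠ 0, so the identity fails.
(For a valid weak derivative the identity must hold for EVERY test function, in particular this one. The failure shows v is NOT the weak derivative of u.)
Correct weak derivative would be u'(x) = -6*x**2 + 2*x + 1.


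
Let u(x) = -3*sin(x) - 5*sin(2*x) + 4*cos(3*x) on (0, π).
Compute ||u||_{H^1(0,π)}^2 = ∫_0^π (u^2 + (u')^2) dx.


||u||_{H^1(0,π)}^2 = 320 + 303*π/2

u'(x) = -12*sin(3*x) - 3*cos(x) - 10*cos(2*x).
Expand u² and (u')² and integrate term by term on (0, π), using: for integers n ≥ 1, ∫_0^π sin²(nx) dx = ∫_0^π cos²(nx) dx = π/2; for n ≠ n', ∫_0^π sin(nx)sin(n'x) dx = ∫_0^π cos(nx)cos(n'x) dx = 0; and by product-to-sum, ∫_0^π sin(nx)cos(n'x) dx = ½∫_0^π [sin((n+n')x) + sin((n−n')x)] dx, which is 0 when n+n' is even and 2n/(n²−n'²) when n+n' is odd (it need not vanish on (0, π)).
  u² squared terms: (-5)²·∫sin(2x)² dx = 25·π/2 = 25*π/2;  (-3)²·∫sin(x)² dx = 9·π/2 = 9*π/2;  (4)²·∫cos(3x)² dx = 16·π/2 = 8*π.
  u² cross terms: 2·(-5)·(-3)·∫sin(2x)·sin(x) dx = 30·(0) = 0;  2·(-5)·(4)·∫sin(2x)·cos(3x) dx = -40·(-4/5) = 32;  2·(-3)·(4)·∫sin(x)·cos(3x) dx = -24·(0) = 0.
  So ∫_0^π u² dx = 25*π/2 + 9*π/2 + 8*π + 0 + 32 + 0 = 32 + 25*π.
  (u')² squared terms: (-12)²·∫sin(3x)² dx = 144·π/2 = 72*π;  (-10)²·∫cos(2x)² dx = 100·π/2 = 50*π;  (-3)²·∫cos(x)² dx = 9·π/2 = 9*π/2.
  (u')² cross terms: 2·(-12)·(-10)·∫sin(3x)·cos(2x) dx = 240·(6/5) = 288;  2·(-12)·(-3)·∫sin(3x)·cos(x) dx = 72·(0) = 0;  2·(-10)·(-3)·∫cos(2x)·cos(x) dx = 60·(0) = 0.
  So ∫_0^π (u')² dx = 72*π + 50*π + 9*π/2 + 288 + 0 + 0 = 288 + 253*π/2.
||u||_{H^1}^2 = (32 + 25*π) + (288 + 253*π/2) = 320 + 303*π/2.


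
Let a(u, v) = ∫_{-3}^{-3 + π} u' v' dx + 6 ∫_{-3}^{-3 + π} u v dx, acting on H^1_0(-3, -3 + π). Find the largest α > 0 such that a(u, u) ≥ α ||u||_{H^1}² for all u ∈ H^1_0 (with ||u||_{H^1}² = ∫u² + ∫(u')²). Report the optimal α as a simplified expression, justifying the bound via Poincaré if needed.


α = 1

Coercivity of a(·,·) on H^1_0(-3, -3 + π) means a(u, u) ≥ α ||u||_{H^1}² for every u ∈ H^1_0.
The interval has length L = π, and Poincaré/coercivity depend only on L. Here a(u, u) = ∫(u')² + (6)·∫u².
Here c = 6 ≥ 1, so a(u,u) = ∫(u')² + c∫u² ≥ ∫(u')² + ∫u² = ||u||_{H^1}², i.e. α = 1 works. No larger α is possible: a(u,u) ≥ α||u||_{H^1}² means (1−α)∫(u')² ≥ (α−c)∫u², and for the modes u_n = sin(nπ(x−x₀)/L) (x₀ the left endpoint) one has ∫u_n²/∫(u_n')² = (L/(nπ))² → 0, so a(u_n,u_n)/||u_n||_{H^1}² → 1. Hence the optimal constant is α = 1.
Therefore α = 1.


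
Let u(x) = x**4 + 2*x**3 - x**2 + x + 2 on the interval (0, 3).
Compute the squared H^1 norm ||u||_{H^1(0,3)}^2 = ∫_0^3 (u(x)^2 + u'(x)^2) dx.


||u||_{H^1}^2 = 630669/35

The H^1 norm (squared) on an interval (0, L) is
  ||u||_{H^1}^2 = ∫_0^L u(x)^2 dx + ∫_0^L u'(x)^2 dx.
Compute u'(x) = 4*x**3 + 6*x**2 - 2*x + 1.
Then u(x)^2 = x**8 + 4*x**7 + 2*x**6 - 2*x**5 + 9*x**4 + 6*x**3 - 3*x**2 + 4*x + 4 and u'(x)^2 = 16*x**6 + 48*x**5 + 20*x**4 - 16*x**3 + 16*x**2 - 4*x + 1.
Integrate each monomial from 0 to 3 using ∫_0^3 c·x^n dx = c·3^(n+1)/(n+1):
  ∫_0^3 u(x)^2 dx = ∫_0^3 (x^8 + 4*x^7 + 2*x^6 - 2*x^5 + 9*x^4 + 6*x^3 - 3*x^2 + 4*x + 4) dx. Term by term:
    ∫_0^3 x^8 dx = 2187;  ∫_0^3 4*x^7 dx = 6561/2;  ∫_0^3 2*x^6 dx = 4374/7;
    ∫_0^3 -2*x^5 dx = -243;  ∫_0^3 9*x^4 dx = 2187/5;  ∫_0^3 6*x^3 dx = 243/2;
    ∫_0^3 -3*x^2 dx = -27;  ∫_0^3 4*x dx = 18;  ∫_0^3 4 dx = 12.
  Sum: 2187 + 6561/2 + 4374/7 − 243 + 2187/5 + 243/2 − 27 + 18 + 12 = 224394/35.
  ∫_0^3 u'(x)^2 dx = ∫_0^3 (16*x^6 + 48*x^5 + 20*x^4 - 16*x^3 + 16*x^2 - 4*x + 1) dx. Term by term:
    ∫_0^3 16*x^6 dx = 34992/7;  ∫_0^3 48*x^5 dx = 5832;  ∫_0^3 20*x^4 dx = 972;
    ∫_0^3 -16*x^3 dx = -324;  ∫_0^3 16*x^2 dx = 144;  ∫_0^3 -4*x dx = -18;
    ∫_0^3 1 dx = 3.
  Sum: 34992/7 + 5832 + 972 − 324 + 144 − 18 + 3 = 81255/7.
Adding: ||u||_{H^1}^2 = 224394/35 + 81255/7 = 630669/35.


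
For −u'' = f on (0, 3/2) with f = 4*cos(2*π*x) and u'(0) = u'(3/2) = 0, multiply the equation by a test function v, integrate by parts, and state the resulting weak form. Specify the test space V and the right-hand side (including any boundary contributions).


V = H^1(0, 3/2) (no boundary constraint on v; u is determined up to an additive constant); weak form: ∫_0^3/2 u'v' dx = ∫_0^3/2 (4*cos(2*π*x)) v dx for all v ∈ V.

Multiply both sides by a test function v and integrate from 0 to 3/2:
  ∫_0^3/2 −u''(x) v(x) dx = ∫_0^3/2 f(x) v(x) dx.
Integrate the LHS by parts once:
  ∫_0^3/2 −u'' v dx = −[u'(x) v(x)]_0^3/2 + ∫_0^3/2 u'(x) v'(x) dx.
Thus ∫_0^3/2 u'(x) v'(x) dx = ∫_0^3/2 f(x) v(x) dx + [u'(x) v(x)]_0^3/2.
Choose V so that boundary terms are either known or forced to vanish.
u has homogeneous Neumann: u'(0) = u'(3/2) = 0. So [u' v]_0^3/2 = 0·v(3/2) − 0·v(0) = 0 for any v; take V = H^1(0, 3/2).
Weak formulation: find u (satisfying any essential BC) such that ∫_0^3/2 u'(x) v'(x) dx = ∫_0^3/2 f v dx for all v ∈ V (homogeneous Neumann, so boundary terms vanish).
Substituting f(x) = 4*cos(2*π*x), the right-hand side is ∫_0^3/2 (4*cos(2*π*x)) v dx.
Compatibility check (pure Neumann): taking v ≡ 1 ∈ V gives 0 = ∫_0^3/2 f dx + (0) − (0), i.e. ∫_0^3/2 f dx must equal u'(0) − u'(3/2) = 0. Indeed ∫_0^3/2 (4*cos(2*π*x)) dx = 0, so the data are compatible. The solution is then unique only up to an additive constant (fix it e.g. by requiring ∫_0^3/2 u dx = 0).


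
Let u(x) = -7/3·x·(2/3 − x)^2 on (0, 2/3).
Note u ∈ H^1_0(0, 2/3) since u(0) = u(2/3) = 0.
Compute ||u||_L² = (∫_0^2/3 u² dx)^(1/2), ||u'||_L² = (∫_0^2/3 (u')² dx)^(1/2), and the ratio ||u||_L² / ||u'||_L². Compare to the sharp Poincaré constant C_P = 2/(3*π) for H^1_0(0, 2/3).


||u||_L² / ||u'||_L² = sqrt(14)/21 < C_P = 2/(3*π).

u(x) = -7/3·x·(2/3 − x)^2, so u'(x) = -7*x^2 + 56*x/9 - 28/27.
u(x) = -7/3·x·(2/3 − x)^2 vanishes at x = 0 and x = 2/3, so u ∈ H^1_0(0, 2/3). Differentiate via the product rule and integrate the resulting polynomials term by term.
  ∫_0^2/3 u² dx = ∫_0^2/3 (49*x^6/9 - 392*x^5/27 + 392*x^4/27 - 1568*x^3/243 + 784*x^2/729) dx. Term by term:
    ∫_0^2/3 49*x^6/9 dx = 896/19683;  ∫_0^2/3 -392*x^5/27 dx = -12544/59049;  ∫_0^2/3 392*x^4/27 dx = 12544/32805;
    ∫_0^2/3 -1568*x^3/243 dx = -6272/19683;  ∫_0^2/3 784*x^2/729 dx = 6272/59049.
  Sum: 896/19683 − 12544/59049 + 12544/32805 − 6272/19683 + 6272/59049 = 896/295245.
  ∫_0^2/3 (u')² dx = ∫_0^2/3 (49*x^4 - 784*x^3/9 + 4312*x^2/81 - 3136*x/243 + 784/729) dx. Term by term:
    ∫_0^2/3 49*x^4 dx = 1568/1215;  ∫_0^2/3 -784*x^3/9 dx = -3136/729;  ∫_0^2/3 4312*x^2/81 dx = 34496/6561;
    ∫_0^2/3 -3136*x/243 dx = -6272/2187;  ∫_0^2/3 784/729 dx = 1568/2187.
  Sum: 1568/1215 − 3136/729 + 34496/6561 − 6272/2187 + 1568/2187 = 3136/32805.
∫_0^2/3 u² dx = 896/295245, so ||u||_L² = 8*sqrt(70)/1215.
∫_0^2/3 (u')² dx = 3136/32805, so ||u'||_L² = 56*sqrt(5)/405.
Ratio ||u||_L² / ||u'||_L² = sqrt(14)/21.
Sharp Poincaré constant on H^1_0(0, 2/3) is C_P = L/π = 2/(3*π), achieved by sin(3*π/2·x).
A polynomial bump cannot attain the sharp Poincaré constant (only the first sine eigenfunction does), so the ratio is strictly less than C_P, consistent with ||u||_L² ≤ C_P ||u'||_L².
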